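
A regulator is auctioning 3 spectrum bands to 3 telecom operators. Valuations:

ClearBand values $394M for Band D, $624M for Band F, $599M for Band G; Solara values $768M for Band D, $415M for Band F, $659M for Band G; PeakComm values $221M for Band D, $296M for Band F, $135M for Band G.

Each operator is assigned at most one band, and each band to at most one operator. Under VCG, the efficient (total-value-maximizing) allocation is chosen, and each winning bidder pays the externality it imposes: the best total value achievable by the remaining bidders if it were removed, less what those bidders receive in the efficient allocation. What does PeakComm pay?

PeakComm pays $25M.

Efficient allocation: ClearBand→Band G ($599M), Solara→Band D ($768M), PeakComm→Band F ($296M); total welfare W = $1663M.
PeakComm receives Band F at value $296M, so the others get W − 296 = $1367M.
Without PeakComm: best allocation of the remaining 2 bidders over all 3 bands is ClearBand→Band F ($624M), Solara→Band D ($768M), total $1392M.
VCG payment = (others' best without PeakComm) − (others' welfare with PeakComm) = 1392 − 1367 = $25M.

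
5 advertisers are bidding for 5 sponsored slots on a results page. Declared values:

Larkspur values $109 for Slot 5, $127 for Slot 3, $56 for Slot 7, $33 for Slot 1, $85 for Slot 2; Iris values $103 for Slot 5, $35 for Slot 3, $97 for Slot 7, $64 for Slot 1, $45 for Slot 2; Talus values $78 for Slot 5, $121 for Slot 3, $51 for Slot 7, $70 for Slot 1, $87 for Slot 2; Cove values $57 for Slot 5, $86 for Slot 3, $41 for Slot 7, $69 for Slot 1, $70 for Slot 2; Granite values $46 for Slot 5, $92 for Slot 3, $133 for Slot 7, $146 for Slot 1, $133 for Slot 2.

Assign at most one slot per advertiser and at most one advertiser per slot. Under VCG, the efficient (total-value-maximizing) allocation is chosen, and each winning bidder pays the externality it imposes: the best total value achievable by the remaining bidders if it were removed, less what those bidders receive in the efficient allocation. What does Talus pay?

Efficient allocation: Larkspur→Slot 5 ($109), Iris→Slot 7 ($97), Talus→Slot 3 ($121), Cove→Slot 2 ($70), Granite→Slot 1 ($146); total welfare W = $543.
Talus receives Slot 3 at value $121, so the others get W − 121 = $422.
Without Talus: best allocation of the remaining 4 bidders over all 5 slots is Larkspur→Slot 3 ($127), Iris→Slot 5 ($103), Cove→Slot 2 ($70), Granite→Slot 1 ($146), total $446.
VCG payment = (others' best without Talus) − (others' welfare with Talus) = 446 − 422 = $24.

Talus pays $24.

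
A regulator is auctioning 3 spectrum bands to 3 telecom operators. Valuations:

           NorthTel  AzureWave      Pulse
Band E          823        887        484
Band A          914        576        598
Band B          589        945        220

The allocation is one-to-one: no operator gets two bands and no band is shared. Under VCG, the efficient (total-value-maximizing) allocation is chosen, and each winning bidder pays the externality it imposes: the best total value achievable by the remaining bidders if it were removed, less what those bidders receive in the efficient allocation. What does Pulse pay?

Efficient allocation: NorthTel→Band E ($823M), AzureWave→Band B ($945M), Pulse→Band A ($598M); total welfare W = $2366M.
Pulse receives Band A at value $598M, so the others get W − 598 = $1768M.
Without Pulse: best allocation of the remaining 2 bidders over all 3 bands is NorthTel→Band A ($914M), AzureWave→Band B ($945M), total $1859M.
VCG payment = (others' best without Pulse) − (others' welfare with Pulse) = 1859 − 1768 = $91M.

Pulse pays $91M.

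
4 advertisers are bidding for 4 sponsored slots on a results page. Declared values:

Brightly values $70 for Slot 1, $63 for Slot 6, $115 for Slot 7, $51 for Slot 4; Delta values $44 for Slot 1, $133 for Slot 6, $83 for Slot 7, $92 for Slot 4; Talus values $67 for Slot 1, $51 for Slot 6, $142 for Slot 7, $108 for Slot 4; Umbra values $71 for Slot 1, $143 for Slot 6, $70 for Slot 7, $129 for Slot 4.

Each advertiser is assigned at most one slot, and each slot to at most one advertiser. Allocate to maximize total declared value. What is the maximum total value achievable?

Maximum total: $474

This is the linear assignment problem.
Optimal: Brightly→Slot 1 ($70), Delta→Slot 6 ($133), Talus→Slot 7 ($142), Umbra→Slot 4 ($129) — total 70+133+142+129 = $474.
Row-greedy (each advertiser in turn takes its best remaining slot) gives $427, worse by 47.
Next-best assignment: Brightly→Slot 1, Delta→Slot 4, Talus→Slot 7, Umbra→Slot 6 = $447.
Swapping Umbra↔Delta (Umbra→Slot 6 $143, Delta→Slot 4 $92) loses 27.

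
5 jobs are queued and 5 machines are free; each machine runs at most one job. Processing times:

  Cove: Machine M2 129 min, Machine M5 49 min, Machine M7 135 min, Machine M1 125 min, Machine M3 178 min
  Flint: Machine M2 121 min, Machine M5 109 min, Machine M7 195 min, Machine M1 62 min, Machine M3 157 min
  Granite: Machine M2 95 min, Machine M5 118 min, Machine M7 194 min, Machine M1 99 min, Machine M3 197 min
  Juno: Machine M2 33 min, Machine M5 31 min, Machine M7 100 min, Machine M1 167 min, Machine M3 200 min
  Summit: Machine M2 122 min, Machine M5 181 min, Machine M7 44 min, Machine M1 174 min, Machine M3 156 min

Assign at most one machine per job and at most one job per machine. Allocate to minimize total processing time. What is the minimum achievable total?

Minimum total: 382 min

Optimal: Cove→Machine M5 (49 min), Flint→Machine M3 (157 min), Granite→Machine M1 (99 min), Juno→Machine M2 (33 min), Summit→Machine M7 (44 min) — total 49+157+99+33+44 = 382 min.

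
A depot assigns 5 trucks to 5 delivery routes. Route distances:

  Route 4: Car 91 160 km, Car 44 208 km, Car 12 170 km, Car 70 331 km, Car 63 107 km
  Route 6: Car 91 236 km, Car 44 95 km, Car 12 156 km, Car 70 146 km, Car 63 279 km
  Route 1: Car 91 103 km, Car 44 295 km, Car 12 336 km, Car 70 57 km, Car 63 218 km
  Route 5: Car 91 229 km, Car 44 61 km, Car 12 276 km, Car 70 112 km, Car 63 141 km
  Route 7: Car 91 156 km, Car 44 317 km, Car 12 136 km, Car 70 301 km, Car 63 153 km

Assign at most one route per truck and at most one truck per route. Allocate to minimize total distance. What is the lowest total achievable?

Min total: 537 km

Optimal: Car 91→Route 7 (156 km), Car 44→Route 5 (61 km), Car 12→Route 6 (156 km), Car 70→Route 1 (57 km), Car 63→Route 4 (107 km) — total 156+61+156+57+107 = 537 km.
Column-greedy (each route in turn goes to its cheapest remaining truck) gives 624 km, worse by 87.
Next-best assignment: Car 91→Route 1, Car 44→Route 6, Car 12→Route 7, Car 70→Route 5, Car 63→Route 4 = 553 km.
Swapping Car 44↔Car 91 (Car 44→Route 7 317 km, Car 91→Route 5 229 km) adds 329.
No other one-to-one assignment undercuts 537 km.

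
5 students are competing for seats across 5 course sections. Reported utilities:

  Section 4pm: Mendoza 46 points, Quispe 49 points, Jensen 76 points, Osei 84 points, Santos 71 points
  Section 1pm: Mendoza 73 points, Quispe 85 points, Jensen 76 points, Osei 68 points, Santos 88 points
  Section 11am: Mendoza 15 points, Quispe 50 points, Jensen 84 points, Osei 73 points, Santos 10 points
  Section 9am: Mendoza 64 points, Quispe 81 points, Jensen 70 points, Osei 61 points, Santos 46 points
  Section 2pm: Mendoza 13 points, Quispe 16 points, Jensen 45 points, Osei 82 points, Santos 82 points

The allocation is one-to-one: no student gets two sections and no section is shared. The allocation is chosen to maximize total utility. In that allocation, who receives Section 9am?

Optimal: Mendoza→Section 1pm (73 points), Quispe→Section 9am (81 points), Jensen→Section 11am (84 points), Osei→Section 4pm (84 points), Santos→Section 2pm (82 points) — total 73+81+84+84+82 = 404 points.
Max-entry greedy (repeatedly take the single best remaining cell) gives 350 points, worse by 54.
Next-best assignment: Mendoza→Section 9am, Quispe→Section 1pm, Jensen→Section 11am, Osei→Section 4pm, Santos→Section 2pm = 399 points.
Checked against all permutations: 404 points is optimal.
Quispe's own top section is Section 1pm (85 points), but forcing Quispe→Section 1pm and reassigning the rest optimally gives only 399 points — worse by 5.

Quispe receives Section 9am.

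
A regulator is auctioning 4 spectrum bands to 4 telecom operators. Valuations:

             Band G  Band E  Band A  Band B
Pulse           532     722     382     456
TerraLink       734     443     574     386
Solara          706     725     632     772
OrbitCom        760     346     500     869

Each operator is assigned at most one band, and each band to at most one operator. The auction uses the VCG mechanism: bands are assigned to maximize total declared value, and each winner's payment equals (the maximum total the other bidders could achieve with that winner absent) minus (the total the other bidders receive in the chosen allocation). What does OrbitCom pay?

Efficient allocation: Pulse→Band E ($722M), TerraLink→Band G ($734M), Solara→Band A ($632M), OrbitCom→Band B ($869M); total welfare W = $2957M.
OrbitCom receives Band B at value $869M, so the others get W − 869 = $2088M.
Without OrbitCom: best allocation of the remaining 3 bidders over all 4 bands is Pulse→Band E ($722M), TerraLink→Band G ($734M), Solara→Band B ($772M), total $2228M.
VCG payment = (others' best without OrbitCom) − (others' welfare with OrbitCom) = 2228 − 2088 = $140M.

OrbitCom pays $140M.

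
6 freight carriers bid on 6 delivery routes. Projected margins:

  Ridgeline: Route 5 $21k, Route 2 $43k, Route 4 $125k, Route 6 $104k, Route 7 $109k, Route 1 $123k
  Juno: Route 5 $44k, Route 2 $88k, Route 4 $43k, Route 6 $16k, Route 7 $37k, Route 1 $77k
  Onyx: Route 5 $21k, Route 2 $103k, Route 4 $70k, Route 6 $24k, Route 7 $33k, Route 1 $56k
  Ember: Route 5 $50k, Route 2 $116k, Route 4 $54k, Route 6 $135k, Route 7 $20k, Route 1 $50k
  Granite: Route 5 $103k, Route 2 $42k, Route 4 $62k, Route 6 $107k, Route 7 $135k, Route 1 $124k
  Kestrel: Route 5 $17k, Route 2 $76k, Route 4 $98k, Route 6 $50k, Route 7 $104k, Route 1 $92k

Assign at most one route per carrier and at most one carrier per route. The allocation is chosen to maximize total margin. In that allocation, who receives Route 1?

Juno receives Route 1.

Optimal: Ridgeline→Route 4 ($125k), Juno→Route 1 ($77k), Onyx→Route 2 ($103k), Ember→Route 6 ($135k), Granite→Route 5 ($103k), Kestrel→Route 7 ($104k) — total 125+77+103+135+103+104 = $647k.
Row-greedy (each carrier in turn takes its best remaining route) gives $556k, worse by 91.
Every other assignment is strictly worse.
Juno's own top route is Route 2 ($88k), but forcing Juno→Route 2 and reassigning the rest optimally gives only $623k — worse by 24.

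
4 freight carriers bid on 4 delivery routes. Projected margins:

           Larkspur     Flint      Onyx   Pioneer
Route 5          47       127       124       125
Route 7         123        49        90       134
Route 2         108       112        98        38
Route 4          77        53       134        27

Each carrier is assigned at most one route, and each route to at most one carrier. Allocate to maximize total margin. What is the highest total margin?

Optimal: Larkspur→Route 2 ($108k), Flint→Route 5 ($127k), Onyx→Route 4 ($134k), Pioneer→Route 7 ($134k) — total 108+127+134+134 = $503k.

Max total: $503k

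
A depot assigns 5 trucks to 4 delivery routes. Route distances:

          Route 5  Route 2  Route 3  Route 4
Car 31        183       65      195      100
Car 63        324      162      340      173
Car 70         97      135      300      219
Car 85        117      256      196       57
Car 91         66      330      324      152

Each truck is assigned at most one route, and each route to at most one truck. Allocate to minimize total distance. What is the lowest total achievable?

Minimum total: 453 km

This is a one-to-one assignment (minimum-cost bipartite matching).
Optimal: Car 91→Route 5 (66 km), Car 70→Route 2 (135 km), Car 31→Route 3 (195 km), Car 85→Route 4 (57 km) — total 66+135+195+57 = 453 km.
Swapping Car 31↔Car 91 (Car 31→Route 5 183 km, Car 91→Route 3 324 km) adds 246.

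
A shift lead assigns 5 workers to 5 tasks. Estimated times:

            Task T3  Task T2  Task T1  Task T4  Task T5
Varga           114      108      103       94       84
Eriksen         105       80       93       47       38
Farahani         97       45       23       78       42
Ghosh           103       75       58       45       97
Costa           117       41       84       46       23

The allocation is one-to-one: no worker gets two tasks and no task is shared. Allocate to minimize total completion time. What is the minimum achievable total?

This is the linear assignment problem.
Optimal: Varga→Task T3 (114 min), Eriksen→Task T5 (38 min), Farahani→Task T1 (23 min), Ghosh→Task T4 (45 min), Costa→Task T2 (41 min) — total 114+38+23+45+41 = 261 min.
Min-entry greedy (repeatedly take the single cheapest remaining cell) gives 285 min, worse by 24.
Checked against all permutations: 261 min is optimal.

Minimum total: 261 min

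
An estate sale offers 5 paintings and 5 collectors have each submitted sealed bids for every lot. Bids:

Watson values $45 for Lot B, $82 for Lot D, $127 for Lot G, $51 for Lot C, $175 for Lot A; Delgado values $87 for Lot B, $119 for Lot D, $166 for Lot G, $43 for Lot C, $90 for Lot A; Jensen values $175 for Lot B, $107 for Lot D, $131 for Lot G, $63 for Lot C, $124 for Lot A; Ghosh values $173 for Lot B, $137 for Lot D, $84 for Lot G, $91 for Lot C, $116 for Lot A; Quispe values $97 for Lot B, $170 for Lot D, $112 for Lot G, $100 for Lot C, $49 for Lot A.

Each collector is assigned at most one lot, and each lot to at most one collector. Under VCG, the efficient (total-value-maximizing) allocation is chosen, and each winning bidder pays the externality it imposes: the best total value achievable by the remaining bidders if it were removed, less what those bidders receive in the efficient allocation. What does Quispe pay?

Quispe pays $46.

Efficient allocation: Watson→Lot A ($175), Delgado→Lot G ($166), Jensen→Lot B ($175), Ghosh→Lot C ($91), Quispe→Lot D ($170); total welfare W = $777.
Quispe receives Lot D at value $170, so the others get W − 170 = $607.
Without Quispe: best allocation of the remaining 4 bidders over all 5 lots is Watson→Lot A ($175), Delgado→Lot G ($166), Jensen→Lot B ($175), Ghosh→Lot D ($137), total $653.
VCG payment = (others' best without Quispe) − (others' welfare with Quispe) = 653 − 607 = $46.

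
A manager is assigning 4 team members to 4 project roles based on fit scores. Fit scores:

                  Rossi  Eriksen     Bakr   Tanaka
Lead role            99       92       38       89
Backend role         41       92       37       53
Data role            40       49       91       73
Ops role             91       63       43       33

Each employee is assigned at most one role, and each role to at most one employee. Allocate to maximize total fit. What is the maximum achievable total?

Maximum total: 363 pts

Optimal: Rossi→Ops role (91 pts), Eriksen→Backend role (92 pts), Bakr→Data role (91 pts), Tanaka→Lead role (89 pts) — total 91+92+91+89 = 363 pts.
Column-greedy (each role in turn goes to its best remaining employee) gives 315 pts, worse by 48.
Next-best assignment: Rossi→Ops role, Eriksen→Lead role, Bakr→Data role, Tanaka→Backend role = 327 pts.
Swapping Rossi↔Eriksen (Rossi→Backend role 41 pts, Eriksen→Ops role 63 pts) loses 79.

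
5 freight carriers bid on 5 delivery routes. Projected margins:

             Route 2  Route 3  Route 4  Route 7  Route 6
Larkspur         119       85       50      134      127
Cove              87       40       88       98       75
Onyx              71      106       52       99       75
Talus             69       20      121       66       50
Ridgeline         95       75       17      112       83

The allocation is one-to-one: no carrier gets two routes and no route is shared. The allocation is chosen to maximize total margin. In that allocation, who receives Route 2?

Cove receives Route 2.

Treat this as an assignment problem: match each carrier to one route.
Optimal: Larkspur→Route 6 ($127k), Cove→Route 2 ($87k), Onyx→Route 3 ($106k), Talus→Route 4 ($121k), Ridgeline→Route 7 ($112k) — total 127+87+106+121+112 = $553k.
Row-greedy (each carrier in turn takes its best remaining route) gives $480k, worse by 73.
Cove's own top route is Route 7 ($98k), but forcing Cove→Route 7 and reassigning the rest optimally gives only $547k — worse by 6.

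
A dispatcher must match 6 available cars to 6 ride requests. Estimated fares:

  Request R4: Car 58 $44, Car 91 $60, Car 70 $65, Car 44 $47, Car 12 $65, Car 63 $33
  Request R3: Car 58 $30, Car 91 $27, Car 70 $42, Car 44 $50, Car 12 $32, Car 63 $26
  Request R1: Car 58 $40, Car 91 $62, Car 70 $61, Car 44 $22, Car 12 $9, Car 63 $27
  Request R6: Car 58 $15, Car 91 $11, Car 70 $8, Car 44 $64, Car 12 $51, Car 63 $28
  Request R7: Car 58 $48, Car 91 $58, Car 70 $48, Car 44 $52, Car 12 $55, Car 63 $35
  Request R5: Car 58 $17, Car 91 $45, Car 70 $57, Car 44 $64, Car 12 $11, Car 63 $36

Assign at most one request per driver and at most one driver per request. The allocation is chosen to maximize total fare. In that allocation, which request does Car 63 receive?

This is the linear assignment problem.
Optimal: Car 58→Request R7 ($48), Car 91→Request R1 ($62), Car 70→Request R5 ($57), Car 44→Request R6 ($64), Car 12→Request R4 ($65), Car 63→Request R3 ($26) — total 48+62+57+64+65+26 = $322.
Row-greedy (each driver in turn takes its best remaining request) gives $307, worse by 15.
Car 63's own top request is Request R5 ($36), but forcing Car 63→Request R5 and reassigning the rest optimally gives only $317 — worse by 5.

Car 63 receives Request R3.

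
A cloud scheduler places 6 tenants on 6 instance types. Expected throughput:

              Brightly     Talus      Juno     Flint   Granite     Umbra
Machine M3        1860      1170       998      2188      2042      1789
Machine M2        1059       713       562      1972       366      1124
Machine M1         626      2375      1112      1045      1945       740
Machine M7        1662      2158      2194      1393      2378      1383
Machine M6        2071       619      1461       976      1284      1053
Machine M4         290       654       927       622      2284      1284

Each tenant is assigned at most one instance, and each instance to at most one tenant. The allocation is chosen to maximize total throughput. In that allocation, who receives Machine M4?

Granite receives Machine M4.

This is the linear assignment problem.
Optimal: Brightly→Machine M6 (2071 ops/s), Talus→Machine M1 (2375 ops/s), Juno→Machine M7 (2194 ops/s), Flint→Machine M2 (1972 ops/s), Granite→Machine M4 (2284 ops/s), Umbra→Machine M3 (1789 ops/s) — total 2071+2375+2194+1972+2284+1789 = 12685 ops/s.
Column-greedy (each instance in turn goes to its best remaining tenant) gives 11063 ops/s, worse by 1622.
No other one-to-one assignment exceeds 12685 ops/s.
Granite's own top instance is Machine M7 (2378 ops/s), but forcing Granite→Machine M7 and reassigning the rest optimally gives only 11512 ops/s — worse by 1173.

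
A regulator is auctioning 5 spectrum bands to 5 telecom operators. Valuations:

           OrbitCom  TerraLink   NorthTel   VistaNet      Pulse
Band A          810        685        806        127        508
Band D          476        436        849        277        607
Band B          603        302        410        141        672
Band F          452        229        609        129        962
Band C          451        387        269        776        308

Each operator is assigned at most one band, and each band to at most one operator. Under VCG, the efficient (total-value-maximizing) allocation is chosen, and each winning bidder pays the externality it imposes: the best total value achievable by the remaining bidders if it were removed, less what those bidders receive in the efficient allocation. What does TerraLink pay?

TerraLink pays $207M.

Efficient allocation: OrbitCom→Band B ($603M), TerraLink→Band A ($685M), NorthTel→Band D ($849M), VistaNet→Band C ($776M), Pulse→Band F ($962M); total welfare W = $3875M.
TerraLink receives Band A at value $685M, so the others get W − 685 = $3190M.
Without TerraLink: best allocation of the remaining 4 bidders over all 5 bands is OrbitCom→Band A ($810M), NorthTel→Band D ($849M), VistaNet→Band C ($776M), Pulse→Band F ($962M), total $3397M.
VCG payment = (others' best without TerraLink) − (others' welfare with TerraLink) = 3397 − 3190 = $207M.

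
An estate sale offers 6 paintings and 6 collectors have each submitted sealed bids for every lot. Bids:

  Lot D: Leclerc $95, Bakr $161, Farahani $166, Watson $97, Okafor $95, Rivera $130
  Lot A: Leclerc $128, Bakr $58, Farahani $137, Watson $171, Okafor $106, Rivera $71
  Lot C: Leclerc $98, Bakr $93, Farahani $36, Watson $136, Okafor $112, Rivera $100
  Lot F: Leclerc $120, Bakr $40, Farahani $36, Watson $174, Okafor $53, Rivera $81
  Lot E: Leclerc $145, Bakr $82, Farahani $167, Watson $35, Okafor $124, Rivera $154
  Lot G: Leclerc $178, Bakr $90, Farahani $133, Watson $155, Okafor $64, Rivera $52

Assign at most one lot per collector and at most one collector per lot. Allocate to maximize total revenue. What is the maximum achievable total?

Max total: $916

This is a one-to-one assignment (maximum-weight bipartite matching).
Optimal: Leclerc→Lot G ($178), Bakr→Lot D ($161), Farahani→Lot A ($137), Watson→Lot F ($174), Okafor→Lot C ($112), Rivera→Lot E ($154) — total 178+161+137+174+112+154 = $916.
Max-entry greedy (repeatedly take the single best remaining cell) gives $863, worse by 53.
Next-best assignment: Leclerc→Lot G, Bakr→Lot D, Farahani→Lot E, Watson→Lot F, Okafor→Lot A, Rivera→Lot C = $886.
Swapping Rivera↔Watson (Rivera→Lot F $81, Watson→Lot E $35) loses 212.
Every other assignment is strictly worse.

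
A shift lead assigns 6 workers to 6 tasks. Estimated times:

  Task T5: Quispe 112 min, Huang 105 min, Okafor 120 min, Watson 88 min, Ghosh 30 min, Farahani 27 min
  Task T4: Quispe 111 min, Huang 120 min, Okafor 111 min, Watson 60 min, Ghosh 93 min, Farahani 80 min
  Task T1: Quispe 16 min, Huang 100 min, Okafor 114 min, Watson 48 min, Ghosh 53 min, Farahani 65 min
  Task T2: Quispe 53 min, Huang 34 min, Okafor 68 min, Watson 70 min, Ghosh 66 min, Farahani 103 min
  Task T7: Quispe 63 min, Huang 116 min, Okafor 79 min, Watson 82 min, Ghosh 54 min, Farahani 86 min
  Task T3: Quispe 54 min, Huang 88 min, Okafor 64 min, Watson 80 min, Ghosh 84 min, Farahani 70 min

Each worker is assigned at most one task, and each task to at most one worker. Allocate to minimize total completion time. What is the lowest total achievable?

Minimum total: 255 min

Treat this as an assignment problem: match each worker to one task.
Optimal: Quispe→Task T1 (16 min), Huang→Task T2 (34 min), Okafor→Task T3 (64 min), Watson→Task T4 (60 min), Ghosh→Task T7 (54 min), Farahani→Task T5 (27 min) — total 16+34+64+60+54+27 = 255 min.
Next-best assignment: Quispe→Task T1, Huang→Task T2, Okafor→Task T7, Watson→Task T4, Ghosh→Task T5, Farahani→Task T3 = 289 min.
No other one-to-one assignment undercuts 255 min.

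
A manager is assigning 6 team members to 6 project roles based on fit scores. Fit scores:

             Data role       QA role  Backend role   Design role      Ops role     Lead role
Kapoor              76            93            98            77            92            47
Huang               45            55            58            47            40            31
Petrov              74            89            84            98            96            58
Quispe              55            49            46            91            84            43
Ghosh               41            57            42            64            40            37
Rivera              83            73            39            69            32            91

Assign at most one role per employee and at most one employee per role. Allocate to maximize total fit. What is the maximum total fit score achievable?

Optimal: Kapoor→Backend role (98 pts), Huang→Data role (45 pts), Petrov→Ops role (96 pts), Quispe→Design role (91 pts), Ghosh→QA role (57 pts), Rivera→Lead role (91 pts) — total 98+45+96+91+57+91 = 478 pts.
Max-entry greedy (repeatedly take the single best remaining cell) gives 473 pts, worse by 5.
Next-best assignment: Kapoor→Backend role, Huang→Data role, Petrov→Design role, Quispe→Ops role, Ghosh→QA role, Rivera→Lead role = 473 pts.
No other one-to-one assignment exceeds 478 pts.

Max total: 478 pts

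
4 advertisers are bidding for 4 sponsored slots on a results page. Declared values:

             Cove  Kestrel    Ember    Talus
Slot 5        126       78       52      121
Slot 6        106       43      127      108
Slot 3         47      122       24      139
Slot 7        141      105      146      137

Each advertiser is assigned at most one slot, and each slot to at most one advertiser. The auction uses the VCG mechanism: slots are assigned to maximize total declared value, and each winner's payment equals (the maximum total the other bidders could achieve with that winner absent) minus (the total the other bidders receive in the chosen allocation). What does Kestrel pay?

Efficient allocation: Cove→Slot 5 ($126), Kestrel→Slot 3 ($122), Ember→Slot 6 ($127), Talus→Slot 7 ($137); total welfare W = $512.
Kestrel receives Slot 3 at value $122, so the others get W − 122 = $390.
Without Kestrel: best allocation of the remaining 3 bidders over all 4 slots is Cove→Slot 5 ($126), Ember→Slot 7 ($146), Talus→Slot 3 ($139), total $411.
VCG payment = (others' best without Kestrel) − (others' welfare with Kestrel) = 411 − 390 = $21.

Kestrel pays $21.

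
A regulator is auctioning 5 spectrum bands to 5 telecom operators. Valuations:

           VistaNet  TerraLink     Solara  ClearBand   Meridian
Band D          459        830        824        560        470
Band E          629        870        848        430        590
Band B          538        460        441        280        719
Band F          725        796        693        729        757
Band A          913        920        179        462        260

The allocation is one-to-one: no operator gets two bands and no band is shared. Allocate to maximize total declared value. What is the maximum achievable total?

Max total: $4055M

Optimal: VistaNet→Band A ($913M), TerraLink→Band E ($870M), Solara→Band D ($824M), ClearBand→Band F ($729M), Meridian→Band B ($719M) — total 913+870+824+729+719 = $4055M.
Column-greedy (each band in turn goes to its best remaining operator) gives $4039M, worse by 16.
Next-best assignment: VistaNet→Band A, TerraLink→Band D, Solara→Band E, ClearBand→Band F, Meridian→Band B = $4039M.
Checked against all permutations: $4055M is optimal.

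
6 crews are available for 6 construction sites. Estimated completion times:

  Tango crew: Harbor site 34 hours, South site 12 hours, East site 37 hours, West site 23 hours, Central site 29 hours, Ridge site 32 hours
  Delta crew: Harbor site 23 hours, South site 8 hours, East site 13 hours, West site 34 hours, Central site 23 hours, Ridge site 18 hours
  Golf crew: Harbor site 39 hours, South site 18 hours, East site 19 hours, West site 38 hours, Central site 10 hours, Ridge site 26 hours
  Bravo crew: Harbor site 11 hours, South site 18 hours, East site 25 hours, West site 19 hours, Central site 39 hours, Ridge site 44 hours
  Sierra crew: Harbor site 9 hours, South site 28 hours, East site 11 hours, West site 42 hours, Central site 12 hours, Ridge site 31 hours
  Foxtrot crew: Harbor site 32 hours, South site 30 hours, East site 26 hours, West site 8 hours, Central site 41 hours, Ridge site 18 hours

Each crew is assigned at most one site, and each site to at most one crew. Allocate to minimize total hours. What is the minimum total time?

Treat this as an assignment problem: match each crew to one site.
Optimal: Tango crew→South site (12 hours), Delta crew→Ridge site (18 hours), Golf crew→Central site (10 hours), Bravo crew→Harbor site (11 hours), Sierra crew→East site (11 hours), Foxtrot crew→West site (8 hours) — total 12+18+10+11+11+8 = 70 hours.
Row-greedy (each crew in turn takes its cheapest remaining site) gives 85 hours, worse by 15.
Swapping Bravo crew↔Sierra crew (Bravo crew→East site 25 hours, Sierra crew→Harbor site 9 hours) adds 12.
Every other assignment is strictly worse.

Min total: 70 hours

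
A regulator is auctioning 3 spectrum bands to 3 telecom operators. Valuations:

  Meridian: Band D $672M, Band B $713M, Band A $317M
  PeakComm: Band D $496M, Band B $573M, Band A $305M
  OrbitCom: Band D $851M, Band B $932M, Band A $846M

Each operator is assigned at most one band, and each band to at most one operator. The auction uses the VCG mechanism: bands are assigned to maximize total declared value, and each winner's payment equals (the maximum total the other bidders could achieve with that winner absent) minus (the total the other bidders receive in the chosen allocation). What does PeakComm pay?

PeakComm pays $86M.

Efficient allocation: Meridian→Band D ($672M), PeakComm→Band B ($573M), OrbitCom→Band A ($846M); total welfare W = $2091M.
PeakComm receives Band B at value $573M, so the others get W − 573 = $1518M.
Without PeakComm: best allocation of the remaining 2 bidders over all 3 bands is Meridian→Band D ($672M), OrbitCom→Band B ($932M), total $1604M.
VCG payment = (others' best without PeakComm) − (others' welfare with PeakComm) = 1604 − 1518 = $86M.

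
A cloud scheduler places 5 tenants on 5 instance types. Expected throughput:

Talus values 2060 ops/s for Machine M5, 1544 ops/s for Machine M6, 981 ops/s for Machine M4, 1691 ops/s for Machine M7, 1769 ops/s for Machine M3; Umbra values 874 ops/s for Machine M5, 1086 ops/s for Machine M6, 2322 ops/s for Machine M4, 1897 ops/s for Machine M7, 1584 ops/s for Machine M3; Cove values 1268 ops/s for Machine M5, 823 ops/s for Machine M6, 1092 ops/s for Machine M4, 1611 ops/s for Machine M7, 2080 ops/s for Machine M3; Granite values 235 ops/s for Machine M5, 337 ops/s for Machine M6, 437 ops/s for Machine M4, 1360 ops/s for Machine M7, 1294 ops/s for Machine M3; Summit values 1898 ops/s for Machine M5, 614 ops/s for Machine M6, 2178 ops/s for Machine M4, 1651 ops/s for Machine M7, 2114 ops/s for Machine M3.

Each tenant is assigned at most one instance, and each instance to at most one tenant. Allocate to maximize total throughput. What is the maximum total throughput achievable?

Max total: 9204 ops/s

Optimal: Talus→Machine M6 (1544 ops/s), Umbra→Machine M4 (2322 ops/s), Cove→Machine M3 (2080 ops/s), Granite→Machine M7 (1360 ops/s), Summit→Machine M5 (1898 ops/s) — total 1544+2322+2080+1360+1898 = 9204 ops/s.
Swapping Umbra↔Cove (Umbra→Machine M3 1584 ops/s, Cove→Machine M4 1092 ops/s) loses 1726.
No other one-to-one assignment exceeds 9204 ops/s.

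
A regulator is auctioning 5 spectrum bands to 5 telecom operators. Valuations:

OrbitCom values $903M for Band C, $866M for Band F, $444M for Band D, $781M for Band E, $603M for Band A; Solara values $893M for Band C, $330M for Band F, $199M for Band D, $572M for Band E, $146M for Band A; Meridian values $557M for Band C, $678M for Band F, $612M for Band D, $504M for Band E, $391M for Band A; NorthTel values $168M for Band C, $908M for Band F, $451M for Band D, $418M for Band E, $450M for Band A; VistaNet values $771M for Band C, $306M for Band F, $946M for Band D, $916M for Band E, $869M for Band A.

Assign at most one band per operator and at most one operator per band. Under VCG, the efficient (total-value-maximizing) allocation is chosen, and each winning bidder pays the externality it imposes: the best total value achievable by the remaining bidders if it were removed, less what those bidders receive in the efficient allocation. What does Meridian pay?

Meridian pays $77M.

Efficient allocation: OrbitCom→Band E ($781M), Solara→Band C ($893M), Meridian→Band D ($612M), NorthTel→Band F ($908M), VistaNet→Band A ($869M); total welfare W = $4063M.
Meridian receives Band D at value $612M, so the others get W − 612 = $3451M.
Without Meridian: best allocation of the remaining 4 bidders over all 5 bands is OrbitCom→Band E ($781M), Solara→Band C ($893M), NorthTel→Band F ($908M), VistaNet→Band D ($946M), total $3528M.
VCG payment = (others' best without Meridian) − (others' welfare with Meridian) = 3528 − 3451 = $77M.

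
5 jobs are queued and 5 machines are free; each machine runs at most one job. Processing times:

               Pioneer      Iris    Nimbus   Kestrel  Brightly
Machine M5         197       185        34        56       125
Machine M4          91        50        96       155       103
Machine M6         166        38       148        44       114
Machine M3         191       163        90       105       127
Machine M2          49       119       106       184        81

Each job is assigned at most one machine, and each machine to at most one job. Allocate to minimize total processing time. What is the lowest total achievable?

Minimum total: 304 min

Optimal: Pioneer→Machine M2 (49 min), Iris→Machine M4 (50 min), Nimbus→Machine M5 (34 min), Kestrel→Machine M6 (44 min), Brightly→Machine M3 (127 min) — total 49+50+34+44+127 = 304 min.
Min-entry greedy (repeatedly take the single cheapest remaining cell) gives 329 min, worse by 25.
Swapping Brightly↔Nimbus (Brightly→Machine M5 125 min, Nimbus→Machine M3 90 min) adds 54.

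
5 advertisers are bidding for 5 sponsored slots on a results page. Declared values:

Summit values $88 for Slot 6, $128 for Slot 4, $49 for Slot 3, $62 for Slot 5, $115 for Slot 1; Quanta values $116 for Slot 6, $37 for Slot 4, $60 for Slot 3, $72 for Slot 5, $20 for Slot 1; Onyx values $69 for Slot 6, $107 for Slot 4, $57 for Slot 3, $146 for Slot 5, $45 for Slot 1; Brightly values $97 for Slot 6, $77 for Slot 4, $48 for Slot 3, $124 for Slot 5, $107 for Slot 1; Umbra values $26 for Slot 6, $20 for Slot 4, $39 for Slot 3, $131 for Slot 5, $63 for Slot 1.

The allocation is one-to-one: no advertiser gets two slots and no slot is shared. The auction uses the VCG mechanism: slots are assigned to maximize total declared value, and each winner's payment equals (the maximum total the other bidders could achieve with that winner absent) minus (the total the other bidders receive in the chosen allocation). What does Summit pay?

Summit pays $50.

Efficient allocation: Summit→Slot 4 ($128), Quanta→Slot 6 ($116), Onyx→Slot 3 ($57), Brightly→Slot 1 ($107), Umbra→Slot 5 ($131); total welfare W = $539.
Summit receives Slot 4 at value $128, so the others get W − 128 = $411.
Without Summit: best allocation of the remaining 4 bidders over all 5 slots is Quanta→Slot 6 ($116), Onyx→Slot 4 ($107), Brightly→Slot 1 ($107), Umbra→Slot 5 ($131), total $461.
VCG payment = (others' best without Summit) − (others' welfare with Summit) = 461 − 411 = $50.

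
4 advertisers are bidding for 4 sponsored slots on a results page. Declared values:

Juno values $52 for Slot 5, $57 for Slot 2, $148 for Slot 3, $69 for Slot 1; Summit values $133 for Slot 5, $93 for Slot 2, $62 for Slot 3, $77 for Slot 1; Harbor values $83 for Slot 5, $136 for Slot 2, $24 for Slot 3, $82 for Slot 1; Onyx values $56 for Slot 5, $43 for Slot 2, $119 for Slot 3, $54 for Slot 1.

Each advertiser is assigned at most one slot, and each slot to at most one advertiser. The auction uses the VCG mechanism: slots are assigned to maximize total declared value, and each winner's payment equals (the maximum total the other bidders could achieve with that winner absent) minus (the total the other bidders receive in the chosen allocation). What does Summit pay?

Summit pays $2.

Efficient allocation: Juno→Slot 3 ($148), Summit→Slot 5 ($133), Harbor→Slot 2 ($136), Onyx→Slot 1 ($54); total welfare W = $471.
Summit receives Slot 5 at value $133, so the others get W − 133 = $338.
Without Summit: best allocation of the remaining 3 bidders over all 4 slots is Juno→Slot 3 ($148), Harbor→Slot 2 ($136), Onyx→Slot 5 ($56), total $340.
VCG payment = (others' best without Summit) − (others' welfare with Summit) = 340 − 338 = $2.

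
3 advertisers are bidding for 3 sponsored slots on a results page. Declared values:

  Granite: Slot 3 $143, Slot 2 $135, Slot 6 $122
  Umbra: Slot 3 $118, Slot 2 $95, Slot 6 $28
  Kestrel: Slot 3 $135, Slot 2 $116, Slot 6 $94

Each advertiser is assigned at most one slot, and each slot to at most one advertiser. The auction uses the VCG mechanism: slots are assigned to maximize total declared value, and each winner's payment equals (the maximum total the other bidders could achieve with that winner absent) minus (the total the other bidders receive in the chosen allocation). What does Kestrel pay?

Efficient allocation: Granite→Slot 6 ($122), Umbra→Slot 3 ($118), Kestrel→Slot 2 ($116); total welfare W = $356.
Kestrel receives Slot 2 at value $116, so the others get W − 116 = $240.
Without Kestrel: best allocation of the remaining 2 bidders over all 3 slots is Granite→Slot 2 ($135), Umbra→Slot 3 ($118), total $253.
VCG payment = (others' best without Kestrel) − (others' welfare with Kestrel) = 253 − 240 = $13.

Kestrel pays $13.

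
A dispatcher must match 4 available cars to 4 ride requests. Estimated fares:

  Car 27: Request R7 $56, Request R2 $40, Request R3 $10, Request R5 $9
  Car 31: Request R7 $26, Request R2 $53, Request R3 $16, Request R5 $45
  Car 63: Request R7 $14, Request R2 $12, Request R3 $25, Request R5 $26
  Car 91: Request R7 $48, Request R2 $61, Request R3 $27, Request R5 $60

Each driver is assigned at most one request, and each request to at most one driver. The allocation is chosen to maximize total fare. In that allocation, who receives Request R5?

Car 91 receives Request R5.

Treat this as an assignment problem: match each driver to one request.
Optimal: Car 27→Request R7 ($56), Car 31→Request R2 ($53), Car 63→Request R3 ($25), Car 91→Request R5 ($60) — total 56+53+25+60 = $194.
Max-entry greedy (repeatedly take the single best remaining cell) gives $187, worse by 7.
Car 91's own top request is Request R2 ($61), but forcing Car 91→Request R2 and reassigning the rest optimally gives only $187 — worse by 7.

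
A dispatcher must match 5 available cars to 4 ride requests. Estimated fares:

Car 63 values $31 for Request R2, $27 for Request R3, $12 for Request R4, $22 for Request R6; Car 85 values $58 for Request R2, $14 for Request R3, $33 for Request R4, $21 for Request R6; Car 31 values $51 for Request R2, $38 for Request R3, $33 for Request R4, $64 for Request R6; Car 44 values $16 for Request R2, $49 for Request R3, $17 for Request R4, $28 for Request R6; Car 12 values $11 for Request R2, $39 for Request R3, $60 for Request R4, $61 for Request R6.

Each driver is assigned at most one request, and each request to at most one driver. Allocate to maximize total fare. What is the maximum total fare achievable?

Maximum total: $231

Optimal: Car 85→Request R2 ($58), Car 44→Request R3 ($49), Car 12→Request R4 ($60), Car 31→Request R6 ($64) — total 58+49+60+64 = $231.
Row-greedy (each driver in turn takes its best remaining request) gives $177, worse by 54.
Next-best assignment: Car 85→Request R2, Car 63→Request R3, Car 12→Request R4, Car 31→Request R6 = $209.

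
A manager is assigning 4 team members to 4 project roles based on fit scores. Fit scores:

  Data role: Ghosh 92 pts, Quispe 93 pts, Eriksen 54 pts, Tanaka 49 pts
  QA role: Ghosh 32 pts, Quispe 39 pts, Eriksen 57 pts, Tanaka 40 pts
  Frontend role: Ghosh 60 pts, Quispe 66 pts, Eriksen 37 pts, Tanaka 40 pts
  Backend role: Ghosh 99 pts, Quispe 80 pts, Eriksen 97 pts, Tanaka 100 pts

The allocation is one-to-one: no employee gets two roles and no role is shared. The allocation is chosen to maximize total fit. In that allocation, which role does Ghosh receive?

Optimal: Ghosh→Data role (92 pts), Quispe→Frontend role (66 pts), Eriksen→QA role (57 pts), Tanaka→Backend role (100 pts) — total 92+66+57+100 = 315 pts.
Column-greedy (each role in turn goes to its best remaining employee) gives 310 pts, worse by 5.
Next-best assignment: Ghosh→Frontend role, Quispe→Data role, Eriksen→QA role, Tanaka→Backend role = 310 pts.
Checked against all permutations: 315 pts is optimal.
Ghosh's own top role is Backend role (99 pts), but forcing Ghosh→Backend role and reassigning the rest optimally gives only 289 pts — worse by 26.

Ghosh receives Data role.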